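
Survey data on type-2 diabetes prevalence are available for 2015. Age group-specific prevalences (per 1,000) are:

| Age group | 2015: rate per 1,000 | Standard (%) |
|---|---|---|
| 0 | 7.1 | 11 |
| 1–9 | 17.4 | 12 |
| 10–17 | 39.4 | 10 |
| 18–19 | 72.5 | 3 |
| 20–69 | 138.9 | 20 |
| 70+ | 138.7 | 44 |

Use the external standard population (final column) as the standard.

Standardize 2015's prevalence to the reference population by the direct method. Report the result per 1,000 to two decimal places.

97.79

Standard weights: 0.11, 0.12, 0.10, 0.03, 0.20, 0.44.
Standardized rate: 0.1100×7.1 + 0.1200×17.4 + 0.1000×39.4 + 0.0300×72.5 + 0.2000×138.9 + 0.4400×138.7 = 97.7920 per 1,000.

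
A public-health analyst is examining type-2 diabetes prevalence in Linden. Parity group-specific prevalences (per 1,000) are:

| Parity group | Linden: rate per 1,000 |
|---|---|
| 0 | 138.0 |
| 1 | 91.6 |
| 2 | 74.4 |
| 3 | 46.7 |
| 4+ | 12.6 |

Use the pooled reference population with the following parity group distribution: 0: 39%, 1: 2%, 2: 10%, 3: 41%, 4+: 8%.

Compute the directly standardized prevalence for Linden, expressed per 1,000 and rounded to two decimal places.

83.25

Standard weights: 0.39, 0.02, 0.10, 0.41, 0.08.
Standardized rate: 0.3900×138.0 + 0.0200×91.6 + 0.1000×74.4 + 0.4100×46.7 + 0.0800×12.6 = 83.2470 per 1,000.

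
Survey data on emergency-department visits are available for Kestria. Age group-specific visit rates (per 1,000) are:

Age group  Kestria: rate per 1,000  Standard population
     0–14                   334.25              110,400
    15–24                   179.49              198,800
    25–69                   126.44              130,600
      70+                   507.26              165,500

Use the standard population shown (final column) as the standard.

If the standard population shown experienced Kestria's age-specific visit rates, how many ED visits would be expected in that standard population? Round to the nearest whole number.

Expected ED visits = Σ (standard pop × age-specific rate ÷ 1,000)
= 110,400×334.25/1,000 + 198,800×179.49/1,000 + 130,600×126.44/1,000 + 165,500×507.26/1,000
= 36901.20 + 35682.61 + 16513.06 + 83951.53 = 173048.41.

173048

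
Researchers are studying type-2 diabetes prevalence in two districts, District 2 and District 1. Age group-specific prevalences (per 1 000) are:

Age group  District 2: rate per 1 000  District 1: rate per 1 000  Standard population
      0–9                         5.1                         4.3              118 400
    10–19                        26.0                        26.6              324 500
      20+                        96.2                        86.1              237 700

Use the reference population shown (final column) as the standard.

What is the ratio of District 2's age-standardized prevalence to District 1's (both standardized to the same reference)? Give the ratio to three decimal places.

1.078

Standard total = 680 600; weights = 0.1740, 0.4768, 0.3493.
District 2: 0.1740×5.1 + 0.4768×26.0 + 0.3493×96.2 = 46.8815 per 1 000.
District 1: 0.1740×4.3 + 0.4768×26.6 + 0.3493×86.1 = 43.5010 per 1 000.
Ratio = 46.8815 ÷ 43.5010 = 1.07771.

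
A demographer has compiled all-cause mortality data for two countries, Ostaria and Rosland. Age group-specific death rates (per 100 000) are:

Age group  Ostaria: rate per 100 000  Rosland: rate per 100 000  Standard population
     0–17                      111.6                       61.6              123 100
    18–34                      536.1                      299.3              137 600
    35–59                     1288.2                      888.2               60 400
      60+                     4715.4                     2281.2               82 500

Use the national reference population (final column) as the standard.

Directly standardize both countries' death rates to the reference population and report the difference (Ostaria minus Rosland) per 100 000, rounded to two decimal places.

Standard total = 403 600; weights = 0.3050, 0.3409, 0.1497, 0.2044.
Ostaria: 0.3050×111.6 + 0.3409×536.1 + 0.1497×1288.2 + 0.2044×4715.4 = 1373.4715 per 100 000.
Rosland: 0.3050×61.6 + 0.3409×299.3 + 0.1497×888.2 + 0.2044×2281.2 = 720.0518 per 100 000.
Difference = 1373.4715 − 720.0518 = 653.4197.

653.42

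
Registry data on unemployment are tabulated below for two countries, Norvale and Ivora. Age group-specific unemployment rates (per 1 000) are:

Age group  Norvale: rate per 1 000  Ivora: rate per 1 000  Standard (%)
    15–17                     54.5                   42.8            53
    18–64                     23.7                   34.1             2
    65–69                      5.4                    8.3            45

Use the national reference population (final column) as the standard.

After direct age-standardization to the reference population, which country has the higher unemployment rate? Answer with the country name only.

Standard weights: 0.53, 0.02, 0.45.
Norvale: 0.5300×54.5 + 0.0200×23.7 + 0.4500×5.4 = 31.7890 per 1 000.
Ivora: 0.5300×42.8 + 0.0200×34.1 + 0.4500×8.3 = 27.1010 per 1 000.

Norvale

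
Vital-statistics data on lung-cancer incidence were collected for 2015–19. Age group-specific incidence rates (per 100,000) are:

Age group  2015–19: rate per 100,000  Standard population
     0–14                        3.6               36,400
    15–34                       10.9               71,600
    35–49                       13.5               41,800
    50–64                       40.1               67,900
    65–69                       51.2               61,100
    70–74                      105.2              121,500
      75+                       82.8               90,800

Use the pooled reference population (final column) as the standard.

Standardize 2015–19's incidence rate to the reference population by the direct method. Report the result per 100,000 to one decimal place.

Standard total = 491,100; weights = 0.0741, 0.1458, 0.0851, 0.1383, 0.1244, 0.2474, 0.1849.
Standardized rate: 0.0741×3.6 + 0.1458×10.9 + 0.0851×13.5 + 0.1383×40.1 + 0.1244×51.2 + 0.2474×105.2 + 0.1849×82.8 = 56.2552 per 100,000.

56.3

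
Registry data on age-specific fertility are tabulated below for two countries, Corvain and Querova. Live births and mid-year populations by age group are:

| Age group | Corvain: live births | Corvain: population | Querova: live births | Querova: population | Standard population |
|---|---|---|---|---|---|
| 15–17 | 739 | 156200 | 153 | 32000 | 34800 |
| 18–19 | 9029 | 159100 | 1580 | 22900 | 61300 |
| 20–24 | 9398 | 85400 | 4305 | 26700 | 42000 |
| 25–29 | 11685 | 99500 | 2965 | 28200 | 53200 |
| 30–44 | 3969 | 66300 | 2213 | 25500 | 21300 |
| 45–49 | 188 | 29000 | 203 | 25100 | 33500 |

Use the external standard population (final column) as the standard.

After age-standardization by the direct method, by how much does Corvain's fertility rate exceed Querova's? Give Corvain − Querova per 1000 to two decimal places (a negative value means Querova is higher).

-11.68

Age-specific rates per 1000 for Corvain: 4.731, 56.750, 110.047, 117.437, 59.864, 6.483.
For Querova: 4.781, 68.996, 161.236, 105.142, 86.784, 8.088.
Standard total = 246100; weights = 0.1414, 0.2491, 0.1707, 0.2162, 0.0866, 0.1361.
Corvain: 0.1414×4.731 + 0.2491×56.750 + 0.1707×110.047 + 0.2162×117.437 + 0.0866×59.864 + 0.1361×6.483 = 65.0360 per 1000.
Querova: 0.1414×4.781 + 0.2491×68.996 + 0.1707×161.236 + 0.2162×105.142 + 0.0866×86.784 + 0.1361×8.088 = 76.7197 per 1000.
Difference = 65.0360 − 76.7197 = -11.6837.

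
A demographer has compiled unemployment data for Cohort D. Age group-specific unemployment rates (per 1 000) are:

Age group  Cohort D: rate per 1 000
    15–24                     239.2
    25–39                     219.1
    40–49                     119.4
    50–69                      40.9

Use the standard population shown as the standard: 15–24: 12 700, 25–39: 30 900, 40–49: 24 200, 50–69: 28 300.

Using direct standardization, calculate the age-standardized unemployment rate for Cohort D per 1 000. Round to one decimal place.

Standard total = 96 100; weights = 0.1322, 0.3215, 0.2518, 0.2945.
Standardized rate: 0.1322×239.2 + 0.3215×219.1 + 0.2518×119.4 + 0.2945×40.9 = 144.1725 per 1 000.

144.2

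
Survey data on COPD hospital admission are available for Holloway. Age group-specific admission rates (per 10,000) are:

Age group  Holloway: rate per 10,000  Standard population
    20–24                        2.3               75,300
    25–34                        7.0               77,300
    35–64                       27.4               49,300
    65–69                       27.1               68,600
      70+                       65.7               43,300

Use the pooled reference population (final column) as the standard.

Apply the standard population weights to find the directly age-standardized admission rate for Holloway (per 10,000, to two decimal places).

Standard total = 313,800; weights = 0.2400, 0.2463, 0.1571, 0.2186, 0.1380.
Standardized rate: 0.2400×2.3 + 0.2463×7.0 + 0.1571×27.4 + 0.2186×27.1 + 0.1380×65.7 = 21.5710 per 10,000.

21.57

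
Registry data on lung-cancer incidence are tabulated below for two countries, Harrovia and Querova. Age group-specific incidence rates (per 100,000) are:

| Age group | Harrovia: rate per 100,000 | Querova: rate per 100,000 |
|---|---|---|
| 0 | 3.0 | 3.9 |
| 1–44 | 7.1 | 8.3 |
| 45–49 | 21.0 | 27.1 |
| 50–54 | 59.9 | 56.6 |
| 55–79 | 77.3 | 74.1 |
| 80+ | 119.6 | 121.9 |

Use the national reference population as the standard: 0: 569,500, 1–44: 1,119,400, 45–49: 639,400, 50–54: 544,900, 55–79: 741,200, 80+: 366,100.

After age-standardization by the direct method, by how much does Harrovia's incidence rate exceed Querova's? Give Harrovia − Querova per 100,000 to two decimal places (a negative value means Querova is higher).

Standard total = 3,980,500; weights = 0.1431, 0.2812, 0.1606, 0.1369, 0.1862, 0.0920.
Harrovia: 0.1431×3.0 + 0.2812×7.1 + 0.1606×21.0 + 0.1369×59.9 + 0.1862×77.3 + 0.0920×119.6 = 39.3929 per 100,000.
Querova: 0.1431×3.9 + 0.2812×8.3 + 0.1606×27.1 + 0.1369×56.6 + 0.1862×74.1 + 0.0920×121.9 = 40.0029 per 100,000.
Difference = 39.3929 − 40.0029 = -0.6100.

-0.61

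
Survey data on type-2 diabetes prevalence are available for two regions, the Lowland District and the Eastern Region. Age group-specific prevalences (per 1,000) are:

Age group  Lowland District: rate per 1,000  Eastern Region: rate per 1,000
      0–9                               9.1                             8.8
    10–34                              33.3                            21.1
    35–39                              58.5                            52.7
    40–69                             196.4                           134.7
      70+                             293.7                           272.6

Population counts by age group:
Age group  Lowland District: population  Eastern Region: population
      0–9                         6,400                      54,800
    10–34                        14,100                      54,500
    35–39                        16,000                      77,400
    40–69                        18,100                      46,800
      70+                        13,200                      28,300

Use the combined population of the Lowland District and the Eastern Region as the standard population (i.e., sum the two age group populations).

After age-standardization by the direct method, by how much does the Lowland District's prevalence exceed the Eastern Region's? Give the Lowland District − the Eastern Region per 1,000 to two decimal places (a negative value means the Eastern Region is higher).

19.04

Combined standard total = 329,600; weights = 0.1857, 0.2081, 0.2834, 0.1969, 0.1259.
The Lowland District: 0.1857×9.1 + 0.2081×33.3 + 0.2834×58.5 + 0.1969×196.4 + 0.1259×293.7 = 100.8498 per 1,000.
The Eastern Region: 0.1857×8.8 + 0.2081×21.1 + 0.2834×52.7 + 0.1969×134.7 + 0.1259×272.6 = 81.8056 per 1,000.
Difference = 100.8498 − 81.8056 = 19.0442.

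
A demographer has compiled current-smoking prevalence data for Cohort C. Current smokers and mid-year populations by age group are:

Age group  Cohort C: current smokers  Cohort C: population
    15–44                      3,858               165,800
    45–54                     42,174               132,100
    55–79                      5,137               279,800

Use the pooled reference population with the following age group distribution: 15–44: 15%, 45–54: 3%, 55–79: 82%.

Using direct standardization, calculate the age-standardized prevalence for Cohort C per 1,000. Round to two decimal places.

Age-specific rates per 1,000 for Cohort C: 23.269, 319.258, 18.360.
Standard weights: 0.15, 0.03, 0.82.
Standardized rate: 0.1500×23.269 + 0.0300×319.258 + 0.8200×18.360 = 28.1229 per 1,000.

28.12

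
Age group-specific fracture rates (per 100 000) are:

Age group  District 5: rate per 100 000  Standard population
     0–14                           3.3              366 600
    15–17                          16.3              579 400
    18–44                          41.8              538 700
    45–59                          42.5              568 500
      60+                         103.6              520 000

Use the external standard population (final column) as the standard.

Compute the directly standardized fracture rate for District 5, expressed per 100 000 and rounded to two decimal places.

43.22

Standard total = 2 573 200; weights = 0.1425, 0.2252, 0.2094, 0.2209, 0.2021.
Standardized rate: 0.1425×3.3 + 0.2252×16.3 + 0.2094×41.8 + 0.2209×42.5 + 0.2021×103.6 = 43.2166 per 100 000.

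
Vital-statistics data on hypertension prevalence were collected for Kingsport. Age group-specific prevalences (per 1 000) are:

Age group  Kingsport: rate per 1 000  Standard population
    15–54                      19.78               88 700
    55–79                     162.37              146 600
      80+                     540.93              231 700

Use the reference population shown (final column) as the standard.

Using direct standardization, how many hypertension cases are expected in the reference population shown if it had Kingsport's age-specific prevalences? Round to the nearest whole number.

Expected hypertension cases = Σ (standard pop × age-specific rate ÷ 1 000)
= 88 700×19.78/1 000 + 146 600×162.37/1 000 + 231 700×540.93/1 000
= 1754.49 + 23803.44 + 125333.48 = 150891.41.

150891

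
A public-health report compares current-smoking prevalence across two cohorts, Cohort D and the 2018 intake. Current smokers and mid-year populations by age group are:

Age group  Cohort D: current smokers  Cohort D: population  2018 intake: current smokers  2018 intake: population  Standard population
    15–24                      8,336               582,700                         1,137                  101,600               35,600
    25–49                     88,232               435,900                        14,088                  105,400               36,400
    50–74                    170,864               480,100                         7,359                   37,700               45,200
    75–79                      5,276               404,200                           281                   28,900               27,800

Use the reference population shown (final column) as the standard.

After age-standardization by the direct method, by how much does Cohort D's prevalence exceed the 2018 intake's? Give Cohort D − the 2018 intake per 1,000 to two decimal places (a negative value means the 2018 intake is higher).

Age-specific rates per 1,000 for Cohort D: 14.306, 202.413, 355.893, 13.053.
For the 2018 intake: 11.191, 133.662, 195.199, 9.723.
Standard total = 145,000; weights = 0.2455, 0.2510, 0.3117, 0.1917.
Cohort D: 0.2455×14.306 + 0.2510×202.413 + 0.3117×355.893 + 0.1917×13.053 = 167.7679 per 1,000.
The 2018 intake: 0.2455×11.191 + 0.2510×133.662 + 0.3117×195.199 + 0.1917×9.723 = 99.0138 per 1,000.
Difference = 167.7679 − 99.0138 = 68.7541.

68.75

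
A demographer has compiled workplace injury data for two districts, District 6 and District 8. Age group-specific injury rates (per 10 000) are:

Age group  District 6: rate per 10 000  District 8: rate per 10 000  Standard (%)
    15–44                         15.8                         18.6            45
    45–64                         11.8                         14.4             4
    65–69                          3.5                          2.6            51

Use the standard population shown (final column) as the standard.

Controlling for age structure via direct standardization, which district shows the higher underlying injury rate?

District 8

Standard weights: 0.45, 0.04, 0.51.
District 6: 0.4500×15.8 + 0.0400×11.8 + 0.5100×3.5 = 9.3670 per 10 000.
District 8: 0.4500×18.6 + 0.0400×14.4 + 0.5100×2.6 = 10.2720 per 10 000.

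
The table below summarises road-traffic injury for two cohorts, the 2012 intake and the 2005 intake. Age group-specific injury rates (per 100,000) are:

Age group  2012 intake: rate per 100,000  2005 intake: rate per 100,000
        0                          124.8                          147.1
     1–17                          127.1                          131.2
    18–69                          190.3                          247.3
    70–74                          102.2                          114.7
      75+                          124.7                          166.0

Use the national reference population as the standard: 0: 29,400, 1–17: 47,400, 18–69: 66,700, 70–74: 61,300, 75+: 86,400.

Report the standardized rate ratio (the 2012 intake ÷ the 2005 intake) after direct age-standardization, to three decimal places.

Standard total = 291,200; weights = 0.1010, 0.1628, 0.2291, 0.2105, 0.2967.
The 2012 intake: 0.1010×124.8 + 0.1628×127.1 + 0.2291×190.3 + 0.2105×102.2 + 0.2967×124.7 = 135.3901 per 100,000.
The 2005 intake: 0.1010×147.1 + 0.1628×131.2 + 0.2291×247.3 + 0.2105×114.7 + 0.2967×166.0 = 166.2501 per 100,000.
Ratio = 135.3901 ÷ 166.2501 = 0.81438.

0.814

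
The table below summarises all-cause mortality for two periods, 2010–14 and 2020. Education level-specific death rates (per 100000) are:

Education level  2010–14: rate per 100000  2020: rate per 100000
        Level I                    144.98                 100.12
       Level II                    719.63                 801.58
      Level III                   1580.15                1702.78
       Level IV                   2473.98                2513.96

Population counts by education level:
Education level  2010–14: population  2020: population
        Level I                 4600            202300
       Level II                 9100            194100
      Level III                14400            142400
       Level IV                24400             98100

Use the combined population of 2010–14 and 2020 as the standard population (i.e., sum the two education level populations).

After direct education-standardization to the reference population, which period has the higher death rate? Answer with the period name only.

2020

Combined standard total = 689400; weights = 0.3001, 0.2947, 0.2274, 0.1777.
2010–14: 0.3001×144.98 + 0.2947×719.63 + 0.2274×1580.15 + 0.1777×2473.98 = 1054.6203 per 100000.
2020: 0.3001×100.12 + 0.2947×801.58 + 0.2274×1702.78 + 0.1777×2513.96 = 1100.3074 per 100000.
The crude rates (1720.66 vs 1044.02) would put 2010–14 higher, but that reflects its education composition; once standardized to a common education structure, 2020 has the higher underlying rate.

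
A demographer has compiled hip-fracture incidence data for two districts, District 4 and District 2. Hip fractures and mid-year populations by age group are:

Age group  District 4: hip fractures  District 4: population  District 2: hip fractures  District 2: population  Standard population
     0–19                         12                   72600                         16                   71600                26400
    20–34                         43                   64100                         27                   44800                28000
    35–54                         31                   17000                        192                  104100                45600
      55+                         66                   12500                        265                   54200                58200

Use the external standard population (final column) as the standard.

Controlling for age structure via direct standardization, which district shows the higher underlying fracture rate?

District 4

Age-specific rates per 100000 for District 4: 16.53, 67.08, 182.35, 528.00.
For District 2: 22.35, 60.27, 184.44, 488.93.
Standard total = 158200; weights = 0.1669, 0.1770, 0.2882, 0.3679.
District 4: 0.1669×16.53 + 0.1770×67.08 + 0.2882×182.35 + 0.3679×528.00 = 261.4385 per 100000.
District 2: 0.1669×22.35 + 0.1770×60.27 + 0.2882×184.44 + 0.3679×488.93 = 247.4307 per 100000.
The crude rates (91.46 vs 182.02) would put District 2 higher, but that reflects its age composition; once standardized to a common age structure, District 4 has the higher underlying rate.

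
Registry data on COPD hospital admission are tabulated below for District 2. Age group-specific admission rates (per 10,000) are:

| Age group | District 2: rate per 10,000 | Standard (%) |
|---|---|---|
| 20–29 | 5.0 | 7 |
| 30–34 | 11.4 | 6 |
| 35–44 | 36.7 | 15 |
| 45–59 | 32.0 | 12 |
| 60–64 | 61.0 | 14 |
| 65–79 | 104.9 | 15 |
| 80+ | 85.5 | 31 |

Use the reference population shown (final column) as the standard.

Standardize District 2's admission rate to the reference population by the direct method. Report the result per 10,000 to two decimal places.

Standard weights: 0.07, 0.06, 0.15, 0.12, 0.14, 0.15, 0.31.
Standardized rate: 0.0700×5.0 + 0.0600×11.4 + 0.1500×36.7 + 0.1200×32.0 + 0.1400×61.0 + 0.1500×104.9 + 0.3100×85.5 = 61.1590 per 10,000.

61.16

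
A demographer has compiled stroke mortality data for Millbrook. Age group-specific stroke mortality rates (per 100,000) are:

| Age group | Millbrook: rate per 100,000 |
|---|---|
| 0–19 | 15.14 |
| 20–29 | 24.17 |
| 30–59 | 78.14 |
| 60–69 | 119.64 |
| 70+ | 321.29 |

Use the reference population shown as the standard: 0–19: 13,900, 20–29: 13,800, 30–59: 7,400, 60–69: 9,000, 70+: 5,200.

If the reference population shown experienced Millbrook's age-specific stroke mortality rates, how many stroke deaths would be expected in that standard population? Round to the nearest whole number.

Expected stroke deaths = Σ (standard pop × age-specific rate ÷ 100,000)
= 13,900×15.14/100,000 + 13,800×24.17/100,000 + 7,400×78.14/100,000 + 9,000×119.64/100,000 + 5,200×321.29/100,000
= 2.10 + 3.34 + 5.78 + 10.77 + 16.71 = 38.70.

39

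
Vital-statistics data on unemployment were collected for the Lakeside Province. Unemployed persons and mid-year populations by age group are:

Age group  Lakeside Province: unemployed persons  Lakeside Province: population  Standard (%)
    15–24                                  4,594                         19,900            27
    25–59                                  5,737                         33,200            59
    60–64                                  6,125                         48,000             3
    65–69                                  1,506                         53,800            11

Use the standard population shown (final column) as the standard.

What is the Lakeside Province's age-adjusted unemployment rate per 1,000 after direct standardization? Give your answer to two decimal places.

171.19

Age-specific rates per 1,000 for the Lakeside Province: 230.854, 172.801, 127.604, 27.993.
Standard weights: 0.27, 0.59, 0.03, 0.11.
Standardized rate: 0.2700×230.854 + 0.5900×172.801 + 0.0300×127.604 + 0.1100×27.993 = 171.1907 per 1,000.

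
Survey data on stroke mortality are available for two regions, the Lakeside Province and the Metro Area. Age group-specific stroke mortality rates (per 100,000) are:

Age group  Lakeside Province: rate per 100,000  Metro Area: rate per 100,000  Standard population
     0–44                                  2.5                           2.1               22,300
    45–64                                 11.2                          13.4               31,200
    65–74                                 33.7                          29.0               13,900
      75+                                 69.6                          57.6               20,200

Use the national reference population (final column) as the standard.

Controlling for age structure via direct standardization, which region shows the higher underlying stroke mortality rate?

Lakeside Province

Standard total = 87,600; weights = 0.2546, 0.3562, 0.1587, 0.2306.
The Lakeside Province: 0.2546×2.5 + 0.3562×11.2 + 0.1587×33.7 + 0.2306×69.6 = 26.0221 per 100,000.
The Metro Area: 0.2546×2.1 + 0.3562×13.4 + 0.1587×29.0 + 0.2306×57.6 = 23.1910 per 100,000.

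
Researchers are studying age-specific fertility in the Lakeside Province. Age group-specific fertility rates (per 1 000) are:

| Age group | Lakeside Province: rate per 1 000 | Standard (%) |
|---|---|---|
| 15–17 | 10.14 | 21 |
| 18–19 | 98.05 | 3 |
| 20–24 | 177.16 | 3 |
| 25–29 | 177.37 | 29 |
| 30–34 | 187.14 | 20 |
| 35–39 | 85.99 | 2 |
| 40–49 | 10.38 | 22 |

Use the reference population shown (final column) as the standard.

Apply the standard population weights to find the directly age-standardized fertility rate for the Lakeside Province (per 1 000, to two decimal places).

103.25

Standard weights: 0.21, 0.03, 0.03, 0.29, 0.20, 0.02, 0.22.
Standardized rate: 0.2100×10.14 + 0.0300×98.05 + 0.0300×177.16 + 0.2900×177.37 + 0.2000×187.14 + 0.0200×85.99 + 0.2200×10.38 = 103.2544 per 1 000.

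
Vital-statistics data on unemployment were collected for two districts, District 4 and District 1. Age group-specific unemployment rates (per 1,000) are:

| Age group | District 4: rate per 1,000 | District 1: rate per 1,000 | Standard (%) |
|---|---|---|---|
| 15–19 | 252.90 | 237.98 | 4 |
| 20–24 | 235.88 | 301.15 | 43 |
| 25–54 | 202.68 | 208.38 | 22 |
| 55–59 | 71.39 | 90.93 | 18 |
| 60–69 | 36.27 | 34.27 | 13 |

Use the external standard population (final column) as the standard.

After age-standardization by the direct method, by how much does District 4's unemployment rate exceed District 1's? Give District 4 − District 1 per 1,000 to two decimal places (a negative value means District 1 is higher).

Standard weights: 0.04, 0.43, 0.22, 0.18, 0.13.
District 4: 0.0400×252.90 + 0.4300×235.88 + 0.2200×202.68 + 0.1800×71.39 + 0.1300×36.27 = 173.6993 per 1,000.
District 1: 0.0400×237.98 + 0.4300×301.15 + 0.2200×208.38 + 0.1800×90.93 + 0.1300×34.27 = 205.6798 per 1,000.
Difference = 173.6993 − 205.6798 = -31.9805.

-31.98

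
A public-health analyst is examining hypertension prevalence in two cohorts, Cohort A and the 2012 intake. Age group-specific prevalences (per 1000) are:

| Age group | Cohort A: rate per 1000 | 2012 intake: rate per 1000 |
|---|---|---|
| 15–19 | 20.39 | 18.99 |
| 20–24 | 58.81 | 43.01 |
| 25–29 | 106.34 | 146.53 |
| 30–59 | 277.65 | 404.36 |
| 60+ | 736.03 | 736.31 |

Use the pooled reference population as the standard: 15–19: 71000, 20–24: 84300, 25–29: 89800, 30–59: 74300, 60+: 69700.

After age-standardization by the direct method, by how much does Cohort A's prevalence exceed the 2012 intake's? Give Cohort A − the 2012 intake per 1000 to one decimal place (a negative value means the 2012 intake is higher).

-29.8

Standard total = 389100; weights = 0.1825, 0.2167, 0.2308, 0.1910, 0.1791.
Cohort A: 0.1825×20.39 + 0.2167×58.81 + 0.2308×106.34 + 0.1910×277.65 + 0.1791×736.03 = 225.8684 per 1000.
The 2012 intake: 0.1825×18.99 + 0.2167×43.01 + 0.2308×146.53 + 0.1910×404.36 + 0.1791×736.31 = 255.7111 per 1000.
Difference = 225.8684 − 255.7111 = -29.8427.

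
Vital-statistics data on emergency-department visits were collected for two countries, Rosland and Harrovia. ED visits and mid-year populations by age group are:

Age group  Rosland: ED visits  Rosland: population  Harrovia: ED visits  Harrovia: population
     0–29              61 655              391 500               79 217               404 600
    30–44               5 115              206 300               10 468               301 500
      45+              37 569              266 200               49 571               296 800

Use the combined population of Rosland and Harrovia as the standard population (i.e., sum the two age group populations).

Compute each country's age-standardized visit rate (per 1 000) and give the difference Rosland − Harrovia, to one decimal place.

Age-specific rates per 1 000 for Rosland: 157.484, 24.794, 141.131.
For Harrovia: 195.791, 34.720, 167.018.
Combined standard total = 1 866 900; weights = 0.4264, 0.2720, 0.3016.
Rosland: 0.4264×157.484 + 0.2720×24.794 + 0.3016×141.131 = 116.4605 per 1 000.
Harrovia: 0.4264×195.791 + 0.2720×34.720 + 0.3016×167.018 = 143.3023 per 1 000.
Difference = 116.4605 − 143.3023 = -26.8418.

-26.8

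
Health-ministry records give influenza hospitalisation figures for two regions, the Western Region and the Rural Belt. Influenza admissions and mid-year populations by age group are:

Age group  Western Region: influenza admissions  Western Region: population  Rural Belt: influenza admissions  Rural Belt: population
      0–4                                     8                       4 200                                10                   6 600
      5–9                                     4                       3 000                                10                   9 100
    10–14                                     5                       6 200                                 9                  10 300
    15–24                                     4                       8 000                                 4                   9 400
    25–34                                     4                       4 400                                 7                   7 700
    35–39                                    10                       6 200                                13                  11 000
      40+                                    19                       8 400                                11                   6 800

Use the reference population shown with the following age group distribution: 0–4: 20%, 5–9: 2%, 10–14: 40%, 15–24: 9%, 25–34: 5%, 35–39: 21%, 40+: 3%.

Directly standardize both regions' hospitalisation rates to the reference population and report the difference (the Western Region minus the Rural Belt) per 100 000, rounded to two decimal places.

Age-specific rates per 100 000 for the Western Region: 190.48, 133.33, 80.65, 50.00, 90.91, 161.29, 226.19.
For the Rural Belt: 151.52, 109.89, 87.38, 42.55, 90.91, 118.18, 161.76.
Standard weights: 0.20, 0.02, 0.40, 0.09, 0.05, 0.21, 0.03.
The Western Region: 0.2000×190.48 + 0.0200×133.33 + 0.4000×80.65 + 0.0900×50.00 + 0.0500×90.91 + 0.2100×161.29 + 0.0300×226.19 = 122.7221 per 100 000.
The Rural Belt: 0.2000×151.52 + 0.0200×109.89 + 0.4000×87.38 + 0.0900×42.55 + 0.0500×90.91 + 0.2100×118.18 + 0.0300×161.76 = 105.4987 per 100 000.
Difference = 122.7221 − 105.4987 = 17.2235.

17.22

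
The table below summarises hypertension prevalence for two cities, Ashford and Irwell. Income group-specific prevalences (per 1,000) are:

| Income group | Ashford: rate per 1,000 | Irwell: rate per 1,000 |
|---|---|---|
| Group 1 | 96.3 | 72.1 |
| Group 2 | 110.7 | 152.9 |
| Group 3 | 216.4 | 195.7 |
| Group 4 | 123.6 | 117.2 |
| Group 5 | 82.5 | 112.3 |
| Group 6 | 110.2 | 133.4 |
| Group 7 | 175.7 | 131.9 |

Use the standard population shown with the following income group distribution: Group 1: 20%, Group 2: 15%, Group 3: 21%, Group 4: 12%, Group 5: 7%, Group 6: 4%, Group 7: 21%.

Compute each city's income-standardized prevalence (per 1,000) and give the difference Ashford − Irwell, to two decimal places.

Standard weights: 0.20, 0.15, 0.21, 0.12, 0.07, 0.04, 0.21.
Ashford: 0.2000×96.3 + 0.1500×110.7 + 0.2100×216.4 + 0.1200×123.6 + 0.0700×82.5 + 0.0400×110.2 + 0.2100×175.7 = 143.2210 per 1,000.
Irwell: 0.2000×72.1 + 0.1500×152.9 + 0.2100×195.7 + 0.1200×117.2 + 0.0700×112.3 + 0.0400×133.4 + 0.2100×131.9 = 133.4120 per 1,000.
Difference = 143.2210 − 133.4120 = 9.8090.

9.81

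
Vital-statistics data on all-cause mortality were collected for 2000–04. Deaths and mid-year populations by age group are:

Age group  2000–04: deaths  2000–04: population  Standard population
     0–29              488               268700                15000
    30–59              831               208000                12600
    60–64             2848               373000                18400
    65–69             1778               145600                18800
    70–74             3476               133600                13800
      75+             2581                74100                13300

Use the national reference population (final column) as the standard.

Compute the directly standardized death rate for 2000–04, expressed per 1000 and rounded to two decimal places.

Age-specific rates per 1000 for 2000–04: 1.816, 3.995, 7.635, 12.212, 26.018, 34.831.
Standard total = 91900; weights = 0.1632, 0.1371, 0.2002, 0.2046, 0.1502, 0.1447.
Standardized rate: 0.1632×1.816 + 0.1371×3.995 + 0.2002×7.635 + 0.2046×12.212 + 0.1502×26.018 + 0.1447×34.831 = 13.8189 per 1000.

13.82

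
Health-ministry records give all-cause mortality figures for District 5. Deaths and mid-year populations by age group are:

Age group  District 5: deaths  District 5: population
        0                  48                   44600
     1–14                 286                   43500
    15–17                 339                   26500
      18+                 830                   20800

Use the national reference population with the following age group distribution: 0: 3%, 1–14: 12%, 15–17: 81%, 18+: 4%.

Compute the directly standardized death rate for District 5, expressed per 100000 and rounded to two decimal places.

1277.93

Age-specific rates per 100000 for District 5: 107.62, 657.47, 1279.25, 3990.38.
Standard weights: 0.03, 0.12, 0.81, 0.04.
Standardized rate: 0.0300×107.62 + 0.1200×657.47 + 0.8100×1279.25 + 0.0400×3990.38 = 1277.9293 per 100000.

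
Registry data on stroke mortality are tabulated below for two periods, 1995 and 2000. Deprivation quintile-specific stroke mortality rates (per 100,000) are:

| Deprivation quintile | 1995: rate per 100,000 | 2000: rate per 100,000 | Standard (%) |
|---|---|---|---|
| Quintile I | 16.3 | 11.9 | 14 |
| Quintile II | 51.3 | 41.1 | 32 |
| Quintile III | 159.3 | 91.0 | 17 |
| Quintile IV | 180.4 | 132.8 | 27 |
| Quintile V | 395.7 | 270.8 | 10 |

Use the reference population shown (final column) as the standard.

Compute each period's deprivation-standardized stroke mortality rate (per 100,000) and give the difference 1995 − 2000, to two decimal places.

40.83

Standard weights: 0.14, 0.32, 0.17, 0.27, 0.10.
1995: 0.1400×16.3 + 0.3200×51.3 + 0.1700×159.3 + 0.2700×180.4 + 0.1000×395.7 = 134.0570 per 100,000.
2000: 0.1400×11.9 + 0.3200×41.1 + 0.1700×91.0 + 0.2700×132.8 + 0.1000×270.8 = 93.2240 per 100,000.
Difference = 134.0570 − 93.2240 = 40.8330.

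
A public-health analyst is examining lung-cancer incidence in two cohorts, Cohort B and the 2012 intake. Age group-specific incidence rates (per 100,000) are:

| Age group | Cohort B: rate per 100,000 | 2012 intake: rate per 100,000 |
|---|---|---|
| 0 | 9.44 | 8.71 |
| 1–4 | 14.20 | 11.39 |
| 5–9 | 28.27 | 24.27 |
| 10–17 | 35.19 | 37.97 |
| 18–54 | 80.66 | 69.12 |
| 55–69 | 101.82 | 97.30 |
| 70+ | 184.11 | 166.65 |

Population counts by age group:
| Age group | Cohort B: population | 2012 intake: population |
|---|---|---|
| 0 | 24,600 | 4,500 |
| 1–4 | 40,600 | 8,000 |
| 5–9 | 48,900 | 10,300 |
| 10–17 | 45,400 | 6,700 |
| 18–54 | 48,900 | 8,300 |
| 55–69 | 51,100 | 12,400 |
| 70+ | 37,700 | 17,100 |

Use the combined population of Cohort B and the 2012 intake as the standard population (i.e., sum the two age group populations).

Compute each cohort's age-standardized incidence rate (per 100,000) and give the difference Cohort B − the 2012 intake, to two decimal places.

5.91

Combined standard total = 364,500; weights = 0.0798, 0.1333, 0.1624, 0.1429, 0.1569, 0.1742, 0.1503.
Cohort B: 0.0798×9.44 + 0.1333×14.20 + 0.1624×28.27 + 0.1429×35.19 + 0.1569×80.66 + 0.1742×101.82 + 0.1503×184.11 = 70.3439 per 100,000.
The 2012 intake: 0.0798×8.71 + 0.1333×11.39 + 0.1624×24.27 + 0.1429×37.97 + 0.1569×69.12 + 0.1742×97.30 + 0.1503×166.65 = 64.4353 per 100,000.
Difference = 70.3439 − 64.4353 = 5.9086.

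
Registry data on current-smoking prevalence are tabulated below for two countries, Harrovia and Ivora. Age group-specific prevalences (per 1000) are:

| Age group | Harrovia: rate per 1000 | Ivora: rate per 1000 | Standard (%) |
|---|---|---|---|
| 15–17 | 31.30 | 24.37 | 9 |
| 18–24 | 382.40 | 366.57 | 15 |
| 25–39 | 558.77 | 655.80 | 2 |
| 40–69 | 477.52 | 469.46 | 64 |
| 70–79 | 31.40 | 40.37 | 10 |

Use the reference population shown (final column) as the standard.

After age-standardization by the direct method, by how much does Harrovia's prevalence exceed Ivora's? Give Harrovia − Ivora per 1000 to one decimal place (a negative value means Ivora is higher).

Standard weights: 0.09, 0.15, 0.02, 0.64, 0.10.
Harrovia: 0.0900×31.30 + 0.1500×382.40 + 0.0200×558.77 + 0.6400×477.52 + 0.1000×31.40 = 380.1052 per 1000.
Ivora: 0.0900×24.37 + 0.1500×366.57 + 0.0200×655.80 + 0.6400×469.46 + 0.1000×40.37 = 374.7862 per 1000.
Difference = 380.1052 − 374.7862 = 5.3190.

5.3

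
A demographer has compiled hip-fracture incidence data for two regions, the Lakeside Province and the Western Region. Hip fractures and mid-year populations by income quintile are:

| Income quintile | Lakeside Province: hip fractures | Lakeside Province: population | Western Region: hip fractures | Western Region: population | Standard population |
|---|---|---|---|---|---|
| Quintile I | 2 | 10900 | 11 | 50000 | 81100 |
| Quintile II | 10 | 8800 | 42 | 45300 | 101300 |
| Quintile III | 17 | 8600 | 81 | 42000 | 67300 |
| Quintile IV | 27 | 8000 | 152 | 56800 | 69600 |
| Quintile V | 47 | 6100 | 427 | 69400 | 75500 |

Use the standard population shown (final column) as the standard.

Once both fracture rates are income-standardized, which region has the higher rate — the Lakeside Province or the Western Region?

Income-specific rates per 100000 for the Lakeside Province: 18.35, 113.64, 197.67, 337.50, 770.49.
For the Western Region: 22.00, 92.72, 192.86, 267.61, 615.27.
Standard total = 394800; weights = 0.2054, 0.2566, 0.1705, 0.1763, 0.1912.
The Lakeside Province: 0.2054×18.35 + 0.2566×113.64 + 0.1705×197.67 + 0.1763×337.50 + 0.1912×770.49 = 273.4677 per 100000.
The Western Region: 0.2054×22.00 + 0.2566×92.72 + 0.1705×192.86 + 0.1763×267.61 + 0.1912×615.27 = 226.0235 per 100000.
The crude rates (242.92 vs 270.59) would put the Western Region higher, but that reflects its income composition; once standardized to a common income structure, the Lakeside Province has the higher underlying rate.

Lakeside Province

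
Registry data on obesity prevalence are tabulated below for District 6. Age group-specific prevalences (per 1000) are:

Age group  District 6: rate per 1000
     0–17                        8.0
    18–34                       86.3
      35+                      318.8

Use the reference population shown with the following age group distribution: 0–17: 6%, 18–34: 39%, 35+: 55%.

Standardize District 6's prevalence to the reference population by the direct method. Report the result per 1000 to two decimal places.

209.48

Standard weights: 0.06, 0.39, 0.55.
Standardized rate: 0.0600×8.0 + 0.3900×86.3 + 0.5500×318.8 = 209.4770 per 1000.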